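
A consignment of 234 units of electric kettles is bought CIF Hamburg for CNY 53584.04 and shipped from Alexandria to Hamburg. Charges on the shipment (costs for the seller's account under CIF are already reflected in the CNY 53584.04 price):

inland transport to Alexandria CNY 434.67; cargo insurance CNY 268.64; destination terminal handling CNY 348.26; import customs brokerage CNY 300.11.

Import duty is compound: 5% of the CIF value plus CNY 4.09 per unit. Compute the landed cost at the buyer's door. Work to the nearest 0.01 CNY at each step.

Total landed cost: CNY 57868.67

CIF: the seller pays costs through ocean freight and marine insurance to the destination port.
Already in the invoice (seller's account under CIF): inland to port, insurance — exclude.
The CIF price already equals the CIF value: 53584.04
Ad valorem component: 53584.04 × 5% = 2679.20
Specific component: 234 × 4.09 = 957.06
Import duty = 2679.20 + 957.06 = 3636.26
Buyer bears: destination terminal 348.26 + brokerage 300.11 + duty 3636.26 = 4284.63
Landed cost = invoice 53584.04 + 4284.63 = 57868.67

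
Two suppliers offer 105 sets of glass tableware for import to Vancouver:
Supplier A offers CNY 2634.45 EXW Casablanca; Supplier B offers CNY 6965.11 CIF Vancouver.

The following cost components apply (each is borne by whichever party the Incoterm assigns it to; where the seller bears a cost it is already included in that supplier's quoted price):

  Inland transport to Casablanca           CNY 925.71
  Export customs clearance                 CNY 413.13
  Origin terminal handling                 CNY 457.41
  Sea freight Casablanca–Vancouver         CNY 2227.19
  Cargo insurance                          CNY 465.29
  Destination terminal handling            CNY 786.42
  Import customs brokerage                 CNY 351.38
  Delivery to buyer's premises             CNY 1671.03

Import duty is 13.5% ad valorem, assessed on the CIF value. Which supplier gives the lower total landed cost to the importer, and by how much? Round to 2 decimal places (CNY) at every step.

Supplier B is cheaper by CNY 179.41

Supplier A (EXW):
CIF value = EXW price + inland to port + export clearance + origin terminal + freight + insurance = 2634.45 + 925.71 + 413.13 + 457.41 + 2227.19 + 465.29 = 7123.18
Import duty = 7123.18 × 13.5% = 961.63
Buyer bears (A): 925.71 + 413.13 + 457.41 + 2227.19 + 465.29 + 786.42 + 351.38 + 1671.03 = 7297.56
Landed cost (A) = invoice 2634.45 + 7297.56 + duty 961.63 = 10893.64
Supplier B (CIF):
The CIF price already equals the CIF value: 6965.11
Import duty = 6965.11 × 13.5% = 940.29
Buyer bears (B): 786.42 + 351.38 + 1671.03 = 2808.83
Landed cost (B) = invoice 6965.11 + 2808.83 + duty 940.29 = 10714.23
Difference = |10893.64 − 10714.23| = 179.41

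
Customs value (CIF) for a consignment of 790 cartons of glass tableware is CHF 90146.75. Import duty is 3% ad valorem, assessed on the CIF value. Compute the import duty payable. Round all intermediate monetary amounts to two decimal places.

Import duty = 90146.75 × 3% = 2704.40

Import duty: CHF 2704.40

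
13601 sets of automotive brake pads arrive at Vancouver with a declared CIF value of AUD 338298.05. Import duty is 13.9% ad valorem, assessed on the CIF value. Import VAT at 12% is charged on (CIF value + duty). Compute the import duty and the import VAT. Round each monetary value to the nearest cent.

Import duty: AUD 47023.43; import VAT: AUD 46238.58

Import duty = 338298.05 × 13.9% = 47023.43
VAT base = CIF + duty = 338298.05 + 47023.43 = 385321.48
Import VAT = 385321.48 × 12% = 46238.58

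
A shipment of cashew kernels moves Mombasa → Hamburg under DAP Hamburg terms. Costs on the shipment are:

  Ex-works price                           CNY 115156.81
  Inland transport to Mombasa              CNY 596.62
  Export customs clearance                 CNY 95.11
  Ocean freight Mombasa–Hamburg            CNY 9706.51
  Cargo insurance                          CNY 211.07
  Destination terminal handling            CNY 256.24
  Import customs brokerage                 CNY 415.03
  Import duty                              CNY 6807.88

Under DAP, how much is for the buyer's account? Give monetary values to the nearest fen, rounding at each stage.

DAP: the seller bears all costs to the named destination except import duty and clearance.
Seller's account: goods 115156.81 + inland to port 596.62 + export clearance 95.11 + freight 9706.51 + insurance 211.07 + destination terminal 256.24 = 126022.36
Buyer's account: brokerage 415.03 + duty 6807.88 = 7222.91

Buyer's account: CNY 7222.91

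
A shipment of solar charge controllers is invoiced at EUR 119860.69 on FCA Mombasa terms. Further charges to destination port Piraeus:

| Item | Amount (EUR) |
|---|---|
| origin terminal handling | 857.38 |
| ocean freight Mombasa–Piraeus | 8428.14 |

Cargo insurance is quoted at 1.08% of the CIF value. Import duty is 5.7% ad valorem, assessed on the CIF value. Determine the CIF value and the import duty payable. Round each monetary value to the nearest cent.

CIF value: EUR 130556.22; import duty: EUR 7441.70

Let C be the CIF value. C = FCA price + pre-shipment costs + freight + 1.08% × C
C − 1.08% × C = 119860.69 + 857.38 + 8428.14
0.9892 × C = 129146.21
C = 129146.21 / 0.9892 = 130556.22
Insurance premium = 1.08% × 130556.22 = 1410.01
Import duty = 130556.22 × 5.7% = 7441.70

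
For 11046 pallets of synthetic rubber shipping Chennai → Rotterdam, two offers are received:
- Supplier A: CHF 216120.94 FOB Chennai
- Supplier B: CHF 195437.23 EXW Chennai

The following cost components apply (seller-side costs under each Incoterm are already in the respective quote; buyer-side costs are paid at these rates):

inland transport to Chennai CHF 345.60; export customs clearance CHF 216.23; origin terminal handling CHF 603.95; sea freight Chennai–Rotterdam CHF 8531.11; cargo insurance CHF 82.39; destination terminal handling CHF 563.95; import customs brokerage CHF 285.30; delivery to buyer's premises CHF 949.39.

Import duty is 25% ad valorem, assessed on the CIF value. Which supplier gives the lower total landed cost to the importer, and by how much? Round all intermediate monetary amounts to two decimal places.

Supplier A (FOB):
CIF value = FOB price + freight + insurance = 216120.94 + 8531.11 + 82.39 = 224734.44
Import duty = 224734.44 × 25% = 56183.61
Buyer bears (A): 8531.11 + 82.39 + 563.95 + 285.30 + 949.39 = 10412.14
Landed cost (A) = invoice 216120.94 + 10412.14 + duty 56183.61 = 282716.69
Supplier B (EXW):
CIF value = EXW price + inland to port + export clearance + origin terminal + freight + insurance = 195437.23 + 345.60 + 216.23 + 603.95 + 8531.11 + 82.39 = 205216.51
Import duty = 205216.51 × 25% = 51304.13
Buyer bears (B): 345.60 + 216.23 + 603.95 + 8531.11 + 82.39 + 563.95 + 285.30 + 949.39 = 11577.92
Landed cost (B) = invoice 195437.23 + 11577.92 + duty 51304.13 = 258319.28
Difference = |282716.69 − 258319.28| = 24397.41

Supplier B is cheaper by CHF 24397.41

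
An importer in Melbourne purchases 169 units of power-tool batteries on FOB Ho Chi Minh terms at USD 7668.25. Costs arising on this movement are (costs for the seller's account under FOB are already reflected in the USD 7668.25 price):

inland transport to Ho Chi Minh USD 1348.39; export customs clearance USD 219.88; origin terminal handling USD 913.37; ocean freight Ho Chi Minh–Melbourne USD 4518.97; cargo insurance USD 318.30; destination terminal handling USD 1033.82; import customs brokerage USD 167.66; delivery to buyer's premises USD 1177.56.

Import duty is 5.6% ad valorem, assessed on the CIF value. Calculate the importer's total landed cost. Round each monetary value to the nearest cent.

FOB: the seller bears costs until goods are on board at the origin port; the buyer bears freight, insurance and all costs thereafter.
Already in the invoice (seller's account under FOB): inland to port, export clearance, origin terminal — exclude.
CIF value = FOB price + freight + insurance = 7668.25 + 4518.97 + 318.30 = 12505.52
Import duty = 12505.52 × 5.6% = 700.31
Buyer bears: freight 4518.97 + insurance 318.30 + destination terminal 1033.82 + brokerage 167.66 + delivery 1177.56 + duty 700.31 = 7916.62
Landed cost = invoice 7668.25 + 7916.62 = 15584.87

Total landed cost: USD 15584.87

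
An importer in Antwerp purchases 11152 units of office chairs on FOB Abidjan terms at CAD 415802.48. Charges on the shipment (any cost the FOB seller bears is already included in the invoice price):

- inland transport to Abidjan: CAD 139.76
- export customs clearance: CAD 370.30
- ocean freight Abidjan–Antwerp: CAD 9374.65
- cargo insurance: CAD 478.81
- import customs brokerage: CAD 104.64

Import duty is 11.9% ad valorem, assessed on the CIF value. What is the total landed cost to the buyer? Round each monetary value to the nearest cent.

FOB: the seller bears costs until goods are on board at the origin port; the buyer bears freight, insurance and all costs thereafter.
Already in the invoice (seller's account under FOB): inland to port, export clearance — exclude.
CIF value = FOB price + freight + insurance = 415802.48 + 9374.65 + 478.81 = 425655.94
Import duty = 425655.94 × 11.9% = 50653.06
Buyer bears: freight 9374.65 + insurance 478.81 + brokerage 104.64 + duty 50653.06 = 60611.16
Landed cost = invoice 415802.48 + 60611.16 = 476413.64

Total landed cost: CAD 476413.64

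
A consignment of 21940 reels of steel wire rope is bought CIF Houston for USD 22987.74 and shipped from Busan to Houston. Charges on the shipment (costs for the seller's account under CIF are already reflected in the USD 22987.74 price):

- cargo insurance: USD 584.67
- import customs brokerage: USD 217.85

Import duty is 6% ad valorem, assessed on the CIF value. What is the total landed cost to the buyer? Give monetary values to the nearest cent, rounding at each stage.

Total landed cost: USD 24584.85

CIF: the seller pays costs through ocean freight and marine insurance to the destination port.
Already in the invoice (seller's account under CIF): insurance — exclude.
The CIF price already equals the CIF value: 22987.74
Import duty = 22987.74 × 6% = 1379.26
Buyer bears: brokerage 217.85 + duty 1379.26 = 1597.11
Landed cost = invoice 22987.74 + 1597.11 = 24584.85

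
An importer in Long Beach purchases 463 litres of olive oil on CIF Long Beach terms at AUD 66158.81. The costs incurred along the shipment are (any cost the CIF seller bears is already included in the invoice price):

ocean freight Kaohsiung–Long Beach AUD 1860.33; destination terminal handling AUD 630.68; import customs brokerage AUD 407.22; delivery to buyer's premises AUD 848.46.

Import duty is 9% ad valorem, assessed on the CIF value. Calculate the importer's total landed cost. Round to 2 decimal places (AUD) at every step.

Total landed cost: AUD 73999.46

CIF: the seller pays costs through ocean freight and marine insurance to the destination port.
Already in the invoice (seller's account under CIF): freight — exclude.
The CIF price already equals the CIF value: 66158.81
Import duty = 66158.81 × 9% = 5954.29
Buyer bears: destination terminal 630.68 + brokerage 407.22 + delivery 848.46 + duty 5954.29 = 7840.65
Landed cost = invoice 66158.81 + 7840.65 = 73999.46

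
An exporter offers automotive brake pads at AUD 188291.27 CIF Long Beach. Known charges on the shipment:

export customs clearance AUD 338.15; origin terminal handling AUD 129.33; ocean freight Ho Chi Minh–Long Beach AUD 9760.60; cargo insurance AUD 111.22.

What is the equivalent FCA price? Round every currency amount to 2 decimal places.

Not relevant to the conversion: export clearance — on the seller under both CIF and FCA; already in the CIF price and stays in the FCA price.
From CIF to FCA, the seller no longer bears: origin terminal, freight, insurance.
FCA price = 188291.27 − 129.33 − 9760.60 − 111.22 = 178290.12

FCA price: AUD 178290.12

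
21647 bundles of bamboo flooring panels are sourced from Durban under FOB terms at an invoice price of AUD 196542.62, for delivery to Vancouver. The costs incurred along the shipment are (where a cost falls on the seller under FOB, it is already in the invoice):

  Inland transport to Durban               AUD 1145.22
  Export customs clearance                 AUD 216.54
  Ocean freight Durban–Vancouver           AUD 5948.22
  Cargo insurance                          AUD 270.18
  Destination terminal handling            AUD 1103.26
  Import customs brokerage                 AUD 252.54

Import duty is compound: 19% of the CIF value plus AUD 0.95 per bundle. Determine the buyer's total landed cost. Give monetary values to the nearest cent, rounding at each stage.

FOB: the seller bears costs until goods are on board at the origin port; the buyer bears freight, insurance and all costs thereafter.
Already in the invoice (seller's account under FOB): inland to port, export clearance — exclude.
CIF value = FOB price + freight + insurance = 196542.62 + 5948.22 + 270.18 = 202761.02
Ad valorem component: 202761.02 × 19% = 38524.59
Specific component: 21647 × 0.95 = 20564.65
Import duty = 38524.59 + 20564.65 = 59089.24
Buyer bears: freight 5948.22 + insurance 270.18 + destination terminal 1103.26 + brokerage 252.54 + duty 59089.24 = 66663.44
Landed cost = invoice 196542.62 + 66663.44 = 263206.06

Total landed cost: AUD 263206.06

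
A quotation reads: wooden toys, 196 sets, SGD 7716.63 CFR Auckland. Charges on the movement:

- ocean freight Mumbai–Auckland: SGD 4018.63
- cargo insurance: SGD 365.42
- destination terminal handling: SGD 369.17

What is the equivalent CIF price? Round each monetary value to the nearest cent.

CIF price: SGD 8082.05

Not relevant to the conversion: freight — on the seller under both CFR and CIF; already in the CFR price and stays in the CIF price. destination terminal — on the buyer under both terms; not part of either seller's price.
From CFR to CIF, the seller additionally bears: insurance.
CIF price = 7716.63 + 365.42 = 8082.05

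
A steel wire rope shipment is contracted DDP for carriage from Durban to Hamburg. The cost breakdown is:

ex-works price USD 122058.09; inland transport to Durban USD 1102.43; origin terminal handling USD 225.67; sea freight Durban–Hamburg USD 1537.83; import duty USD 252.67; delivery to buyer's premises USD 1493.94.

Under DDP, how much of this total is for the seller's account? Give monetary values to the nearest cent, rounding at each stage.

Seller's account: USD 126670.63

DDP: the seller bears all costs including import duty.
Seller's account: goods 122058.09 + inland to port 1102.43 + origin terminal 225.67 + freight 1537.83 + duty 252.67 + delivery 1493.94 = 126670.63
Buyer's account: 0.00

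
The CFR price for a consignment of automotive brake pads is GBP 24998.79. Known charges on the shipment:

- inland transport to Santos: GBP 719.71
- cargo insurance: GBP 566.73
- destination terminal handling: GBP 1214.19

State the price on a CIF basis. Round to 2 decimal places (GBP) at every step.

Not relevant to the conversion: inland to port — on the seller under both CFR and CIF; already in the CFR price and stays in the CIF price. destination terminal — on the buyer under both terms; not part of either seller's price.
From CFR to CIF, the seller additionally bears: insurance.
CIF price = 24998.79 + 566.73 = 25565.52

CIF price: GBP 25565.52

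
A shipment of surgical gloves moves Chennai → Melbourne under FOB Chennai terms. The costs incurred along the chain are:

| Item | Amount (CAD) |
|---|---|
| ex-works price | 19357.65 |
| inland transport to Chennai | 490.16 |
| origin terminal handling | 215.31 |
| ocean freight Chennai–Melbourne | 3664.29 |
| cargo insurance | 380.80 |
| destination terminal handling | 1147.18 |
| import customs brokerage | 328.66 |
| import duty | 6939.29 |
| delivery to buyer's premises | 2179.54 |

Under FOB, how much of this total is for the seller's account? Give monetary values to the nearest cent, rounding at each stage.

Seller's account: CAD 20063.12

FOB: the seller bears costs until goods are on board at the origin port; the buyer bears freight, insurance and all costs thereafter.
Seller's account: goods 19357.65 + inland to port 490.16 + origin terminal 215.31 = 20063.12
Buyer's account: freight 3664.29 + insurance 380.80 + destination terminal 1147.18 + brokerage 328.66 + duty 6939.29 + delivery 2179.54 = 14639.76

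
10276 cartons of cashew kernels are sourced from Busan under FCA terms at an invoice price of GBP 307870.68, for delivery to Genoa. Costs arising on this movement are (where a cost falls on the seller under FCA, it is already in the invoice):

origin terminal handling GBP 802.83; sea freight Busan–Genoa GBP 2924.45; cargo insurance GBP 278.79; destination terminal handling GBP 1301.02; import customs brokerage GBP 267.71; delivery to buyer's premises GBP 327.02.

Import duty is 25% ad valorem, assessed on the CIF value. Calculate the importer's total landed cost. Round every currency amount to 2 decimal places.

FCA: the seller delivers export-cleared goods to the carrier; the buyer bears costs from that point.
CIF value = FCA price + origin terminal + freight + insurance = 307870.68 + 802.83 + 2924.45 + 278.79 = 311876.75
Import duty = 311876.75 × 25% = 77969.19
Buyer bears: origin terminal 802.83 + freight 2924.45 + insurance 278.79 + destination terminal 1301.02 + brokerage 267.71 + delivery 327.02 + duty 77969.19 = 83871.01
Landed cost = invoice 307870.68 + 83871.01 = 391741.69

Total landed cost: GBP 391741.69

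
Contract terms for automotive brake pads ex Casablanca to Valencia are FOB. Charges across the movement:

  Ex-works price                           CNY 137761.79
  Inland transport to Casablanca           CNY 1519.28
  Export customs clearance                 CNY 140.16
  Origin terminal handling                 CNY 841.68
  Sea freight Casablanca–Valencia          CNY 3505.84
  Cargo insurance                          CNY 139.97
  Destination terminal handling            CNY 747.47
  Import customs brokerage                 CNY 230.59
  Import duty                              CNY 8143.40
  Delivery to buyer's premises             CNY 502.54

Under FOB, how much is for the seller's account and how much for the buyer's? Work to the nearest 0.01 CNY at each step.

Seller: CNY 140262.91; buyer: CNY 13269.81

FOB: the seller bears costs until goods are on board at the origin port; the buyer bears freight, insurance and all costs thereafter.
Seller's account: goods 137761.79 + inland to port 1519.28 + export clearance 140.16 + origin terminal 841.68 = 140262.91
Buyer's account: freight 3505.84 + insurance 139.97 + destination terminal 747.47 + brokerage 230.59 + duty 8143.40 + delivery 502.54 = 13269.81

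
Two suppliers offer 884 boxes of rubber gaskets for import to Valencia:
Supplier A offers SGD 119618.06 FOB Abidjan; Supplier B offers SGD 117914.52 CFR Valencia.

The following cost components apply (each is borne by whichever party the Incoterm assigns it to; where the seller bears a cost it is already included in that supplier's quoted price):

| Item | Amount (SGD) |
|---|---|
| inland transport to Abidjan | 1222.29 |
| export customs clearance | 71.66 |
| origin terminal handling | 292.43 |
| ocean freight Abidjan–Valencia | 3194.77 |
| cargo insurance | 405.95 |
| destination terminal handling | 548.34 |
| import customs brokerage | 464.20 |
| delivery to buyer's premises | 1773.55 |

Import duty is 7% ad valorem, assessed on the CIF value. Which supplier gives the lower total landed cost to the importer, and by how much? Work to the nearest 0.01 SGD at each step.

Supplier A (FOB):
CIF value = FOB price + freight + insurance = 119618.06 + 3194.77 + 405.95 = 123218.78
Import duty = 123218.78 × 7% = 8625.31
Buyer bears (A): 3194.77 + 405.95 + 548.34 + 464.20 + 1773.55 = 6386.81
Landed cost (A) = invoice 119618.06 + 6386.81 + duty 8625.31 = 134630.18
Supplier B (CFR):
CIF value = CFR price + insurance = 117914.52 + 405.95 = 118320.47
Import duty = 118320.47 × 7% = 8282.43
Buyer bears (B): 405.95 + 548.34 + 464.20 + 1773.55 = 3192.04
Landed cost (B) = invoice 117914.52 + 3192.04 + duty 8282.43 = 129388.99
Difference = |134630.18 − 129388.99| = 5241.19

Supplier B is cheaper by SGD 5241.19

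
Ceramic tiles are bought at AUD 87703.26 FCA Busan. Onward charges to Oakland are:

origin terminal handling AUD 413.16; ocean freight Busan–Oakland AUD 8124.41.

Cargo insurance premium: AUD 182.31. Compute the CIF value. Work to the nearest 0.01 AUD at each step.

CIF = FCA price + pre-shipment costs + freight + insurance
CIF = 87703.26 + 413.16 + 8124.41 + 182.31 = 96423.14

CIF value: AUD 96423.14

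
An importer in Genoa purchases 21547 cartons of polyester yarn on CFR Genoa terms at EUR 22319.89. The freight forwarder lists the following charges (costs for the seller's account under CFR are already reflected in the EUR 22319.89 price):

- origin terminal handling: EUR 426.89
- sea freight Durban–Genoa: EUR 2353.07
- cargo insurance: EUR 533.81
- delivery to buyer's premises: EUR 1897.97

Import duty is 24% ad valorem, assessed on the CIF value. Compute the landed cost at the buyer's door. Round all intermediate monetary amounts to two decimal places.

Total landed cost: EUR 30236.56

CFR: the seller pays costs through ocean freight to the destination port, but not insurance.
Already in the invoice (seller's account under CFR): origin terminal, freight — exclude.
CIF value = CFR price + insurance = 22319.89 + 533.81 = 22853.70
Import duty = 22853.70 × 24% = 5484.89
Buyer bears: insurance 533.81 + delivery 1897.97 + duty 5484.89 = 7916.67
Landed cost = invoice 22319.89 + 7916.67 = 30236.56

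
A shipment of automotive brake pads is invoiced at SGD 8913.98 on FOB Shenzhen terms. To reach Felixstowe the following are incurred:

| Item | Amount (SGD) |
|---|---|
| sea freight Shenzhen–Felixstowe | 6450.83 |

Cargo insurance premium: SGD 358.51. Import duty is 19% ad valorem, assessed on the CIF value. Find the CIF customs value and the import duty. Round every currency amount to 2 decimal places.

CIF = FOB price + freight + insurance
CIF = 8913.98 + 6450.83 + 358.51 = 15723.32
Import duty = 15723.32 × 19% = 2987.43

CIF value: SGD 15723.32; import duty: SGD 2987.43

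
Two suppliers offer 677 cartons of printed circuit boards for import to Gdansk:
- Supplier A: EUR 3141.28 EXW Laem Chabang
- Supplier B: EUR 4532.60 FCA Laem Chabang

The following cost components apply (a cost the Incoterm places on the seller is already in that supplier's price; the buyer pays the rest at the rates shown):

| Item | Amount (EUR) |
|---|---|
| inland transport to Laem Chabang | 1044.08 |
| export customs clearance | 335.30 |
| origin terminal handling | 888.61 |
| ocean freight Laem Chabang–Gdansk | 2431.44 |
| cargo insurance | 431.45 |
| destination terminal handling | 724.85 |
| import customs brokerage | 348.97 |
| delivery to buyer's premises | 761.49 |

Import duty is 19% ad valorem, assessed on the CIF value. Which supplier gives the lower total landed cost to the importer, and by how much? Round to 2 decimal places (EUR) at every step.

Supplier A is cheaper by EUR 14.21

Supplier A (EXW):
CIF value = EXW price + inland to port + export clearance + origin terminal + freight + insurance = 3141.28 + 1044.08 + 335.30 + 888.61 + 2431.44 + 431.45 = 8272.16
Import duty = 8272.16 × 19% = 1571.71
Buyer bears (A): 1044.08 + 335.30 + 888.61 + 2431.44 + 431.45 + 724.85 + 348.97 + 761.49 = 6966.19
Landed cost (A) = invoice 3141.28 + 6966.19 + duty 1571.71 = 11679.18
Supplier B (FCA):
CIF value = FCA price + origin terminal + freight + insurance = 4532.60 + 888.61 + 2431.44 + 431.45 = 8284.10
Import duty = 8284.10 × 19% = 1573.98
Buyer bears (B): 888.61 + 2431.44 + 431.45 + 724.85 + 348.97 + 761.49 = 5586.81
Landed cost (B) = invoice 4532.60 + 5586.81 + duty 1573.98 = 11693.39
Difference = |11679.18 − 11693.39| = 14.21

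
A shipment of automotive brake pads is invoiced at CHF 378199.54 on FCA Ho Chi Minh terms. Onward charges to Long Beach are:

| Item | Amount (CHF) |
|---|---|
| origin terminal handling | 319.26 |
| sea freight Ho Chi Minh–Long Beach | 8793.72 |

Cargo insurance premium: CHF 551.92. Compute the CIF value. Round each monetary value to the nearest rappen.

CIF = FCA price + pre-shipment costs + freight + insurance
CIF = 378199.54 + 319.26 + 8793.72 + 551.92 = 387864.44

CIF value: CHF 387864.44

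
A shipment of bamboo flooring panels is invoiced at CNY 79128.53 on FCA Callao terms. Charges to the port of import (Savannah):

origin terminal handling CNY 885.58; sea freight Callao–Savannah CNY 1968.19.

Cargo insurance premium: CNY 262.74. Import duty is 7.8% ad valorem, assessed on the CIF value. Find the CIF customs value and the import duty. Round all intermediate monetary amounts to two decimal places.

CIF value: CNY 82245.04; import duty: CNY 6415.11

CIF = FCA price + pre-shipment costs + freight + insurance
CIF = 79128.53 + 885.58 + 1968.19 + 262.74 = 82245.04
Import duty = 82245.04 × 7.8% = 6415.11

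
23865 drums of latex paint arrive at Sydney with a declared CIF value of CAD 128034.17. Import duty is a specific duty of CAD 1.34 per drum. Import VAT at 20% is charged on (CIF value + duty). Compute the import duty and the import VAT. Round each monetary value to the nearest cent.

Import duty: CAD 31979.10; import VAT: CAD 32002.65

Import duty = 23865 × 1.34 = 31979.10
VAT base = CIF + duty = 128034.17 + 31979.10 = 160013.27
Import VAT = 160013.27 × 20% = 32002.65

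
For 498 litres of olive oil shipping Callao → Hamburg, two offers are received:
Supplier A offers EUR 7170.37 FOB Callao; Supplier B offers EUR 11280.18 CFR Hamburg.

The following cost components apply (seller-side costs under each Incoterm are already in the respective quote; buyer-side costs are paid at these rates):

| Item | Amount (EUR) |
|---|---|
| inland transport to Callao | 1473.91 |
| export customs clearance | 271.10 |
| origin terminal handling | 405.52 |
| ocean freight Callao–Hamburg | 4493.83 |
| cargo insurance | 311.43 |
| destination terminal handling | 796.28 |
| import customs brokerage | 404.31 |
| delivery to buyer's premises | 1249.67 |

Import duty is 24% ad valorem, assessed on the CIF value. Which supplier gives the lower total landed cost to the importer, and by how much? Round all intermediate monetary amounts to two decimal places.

Supplier B is cheaper by EUR 476.18

Supplier A (FOB):
CIF value = FOB price + freight + insurance = 7170.37 + 4493.83 + 311.43 = 11975.63
Import duty = 11975.63 × 24% = 2874.15
Buyer bears (A): 4493.83 + 311.43 + 796.28 + 404.31 + 1249.67 = 7255.52
Landed cost (A) = invoice 7170.37 + 7255.52 + duty 2874.15 = 17300.04
Supplier B (CFR):
CIF value = CFR price + insurance = 11280.18 + 311.43 = 11591.61
Import duty = 11591.61 × 24% = 2781.99
Buyer bears (B): 311.43 + 796.28 + 404.31 + 1249.67 = 2761.69
Landed cost (B) = invoice 11280.18 + 2761.69 + duty 2781.99 = 16823.86
Difference = |17300.04 − 16823.86| = 476.18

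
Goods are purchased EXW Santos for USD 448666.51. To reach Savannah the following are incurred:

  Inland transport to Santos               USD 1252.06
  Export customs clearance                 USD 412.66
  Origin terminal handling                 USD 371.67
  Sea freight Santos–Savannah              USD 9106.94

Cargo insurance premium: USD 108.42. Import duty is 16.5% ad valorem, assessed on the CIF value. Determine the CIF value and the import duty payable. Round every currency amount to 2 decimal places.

CIF value: USD 459918.26; import duty: USD 75886.51

CIF = EXW price + pre-shipment costs + freight + insurance
CIF = 448666.51 + 1252.06 + 412.66 + 371.67 + 9106.94 + 108.42 = 459918.26
Import duty = 459918.26 × 16.5% = 75886.51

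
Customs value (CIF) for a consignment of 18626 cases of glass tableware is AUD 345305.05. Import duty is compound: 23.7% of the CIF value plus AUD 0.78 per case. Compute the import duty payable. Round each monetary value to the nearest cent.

Import duty: AUD 96365.58

Ad valorem component: 345305.05 × 23.7% = 81837.30
Specific component: 18626 × 0.78 = 14528.28
Import duty = 81837.30 + 14528.28 = 96365.58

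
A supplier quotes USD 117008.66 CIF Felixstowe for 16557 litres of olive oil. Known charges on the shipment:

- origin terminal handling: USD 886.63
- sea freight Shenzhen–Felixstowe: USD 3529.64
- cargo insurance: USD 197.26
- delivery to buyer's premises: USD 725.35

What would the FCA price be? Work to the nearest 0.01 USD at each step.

Not relevant to the conversion: delivery — on the buyer under both terms; not part of either seller's price.
From CIF to FCA, the seller no longer bears: origin terminal, freight, insurance.
FCA price = 117008.66 − 886.63 − 3529.64 − 197.26 = 112395.13

FCA price: USD 112395.13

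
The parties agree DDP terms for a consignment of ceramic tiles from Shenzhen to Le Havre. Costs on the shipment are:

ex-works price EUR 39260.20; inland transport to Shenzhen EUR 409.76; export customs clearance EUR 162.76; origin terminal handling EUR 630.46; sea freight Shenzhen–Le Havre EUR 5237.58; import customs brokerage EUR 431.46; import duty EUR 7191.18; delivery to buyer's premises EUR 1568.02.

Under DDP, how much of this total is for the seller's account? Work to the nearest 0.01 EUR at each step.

DDP: the seller bears all costs including import duty.
Seller's account: goods 39260.20 + inland to port 409.76 + export clearance 162.76 + origin terminal 630.46 + freight 5237.58 + brokerage 431.46 + duty 7191.18 + delivery 1568.02 = 54891.42
Buyer's account: 0.00

Seller's account: EUR 54891.42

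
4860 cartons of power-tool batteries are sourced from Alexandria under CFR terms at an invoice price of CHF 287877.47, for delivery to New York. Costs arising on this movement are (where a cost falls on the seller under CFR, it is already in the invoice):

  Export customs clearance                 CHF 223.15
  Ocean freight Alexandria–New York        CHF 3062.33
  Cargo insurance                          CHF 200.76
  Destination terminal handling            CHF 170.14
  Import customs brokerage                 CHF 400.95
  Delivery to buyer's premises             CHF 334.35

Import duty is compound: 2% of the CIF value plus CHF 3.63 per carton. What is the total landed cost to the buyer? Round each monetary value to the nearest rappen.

Total landed cost: CHF 312387.03

CFR: the seller pays costs through ocean freight to the destination port, but not insurance.
Already in the invoice (seller's account under CFR): export clearance, freight — exclude.
CIF value = CFR price + insurance = 287877.47 + 200.76 = 288078.23
Ad valorem component: 288078.23 × 2% = 5761.56
Specific component: 4860 × 3.63 = 17641.80
Import duty = 5761.56 + 17641.80 = 23403.36
Buyer bears: insurance 200.76 + destination terminal 170.14 + brokerage 400.95 + delivery 334.35 + duty 23403.36 = 24509.56
Landed cost = invoice 287877.47 + 24509.56 = 312387.03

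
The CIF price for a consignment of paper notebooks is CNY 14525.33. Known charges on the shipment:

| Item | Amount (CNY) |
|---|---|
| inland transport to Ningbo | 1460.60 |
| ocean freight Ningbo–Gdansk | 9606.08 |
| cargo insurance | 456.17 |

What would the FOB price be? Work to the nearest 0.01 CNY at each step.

Not relevant to the conversion: inland to port — on the seller under both CIF and FOB; already in the CIF price and stays in the FOB price.
From CIF to FOB, the seller no longer bears: freight, insurance.
FOB price = 14525.33 − 9606.08 − 456.17 = 4463.08

FOB price: CNY 4463.08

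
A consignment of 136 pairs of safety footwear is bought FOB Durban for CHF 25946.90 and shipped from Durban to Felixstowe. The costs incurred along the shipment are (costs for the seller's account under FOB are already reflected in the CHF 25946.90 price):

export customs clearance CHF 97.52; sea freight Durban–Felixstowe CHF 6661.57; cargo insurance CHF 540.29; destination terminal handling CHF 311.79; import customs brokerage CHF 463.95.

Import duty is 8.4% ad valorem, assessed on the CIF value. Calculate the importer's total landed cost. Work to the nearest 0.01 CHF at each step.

FOB: the seller bears costs until goods are on board at the origin port; the buyer bears freight, insurance and all costs thereafter.
Already in the invoice (seller's account under FOB): export clearance — exclude.
CIF value = FOB price + freight + insurance = 25946.90 + 6661.57 + 540.29 = 33148.76
Import duty = 33148.76 × 8.4% = 2784.50
Buyer bears: freight 6661.57 + insurance 540.29 + destination terminal 311.79 + brokerage 463.95 + duty 2784.50 = 10762.10
Landed cost = invoice 25946.90 + 10762.10 = 36709.00

Total landed cost: CHF 36709.00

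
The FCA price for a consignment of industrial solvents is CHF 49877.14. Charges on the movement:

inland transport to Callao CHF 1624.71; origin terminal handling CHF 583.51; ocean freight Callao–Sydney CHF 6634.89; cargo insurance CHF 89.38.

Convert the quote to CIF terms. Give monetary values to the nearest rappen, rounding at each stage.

Not relevant to the conversion: inland to port — on the seller under both FCA and CIF; already in the FCA price and stays in the CIF price.
From FCA to CIF, the seller additionally bears: origin terminal, freight, insurance.
CIF price = 49877.14 + 583.51 + 6634.89 + 89.38 = 57184.92

CIF price: CHF 57184.92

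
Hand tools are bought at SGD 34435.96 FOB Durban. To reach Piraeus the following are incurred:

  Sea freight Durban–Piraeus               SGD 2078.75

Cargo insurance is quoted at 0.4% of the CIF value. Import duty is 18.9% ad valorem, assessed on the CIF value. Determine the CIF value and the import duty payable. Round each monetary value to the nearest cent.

CIF value: SGD 36661.36; import duty: SGD 6929.00

Let C be the CIF value. C = FOB price + freight + 0.4% × C
C − 0.4% × C = 34435.96 + 2078.75
0.996 × C = 36514.71
C = 36514.71 / 0.996 = 36661.36
Insurance premium = 0.4% × 36661.36 = 146.65
Import duty = 36661.36 × 18.9% = 6929.00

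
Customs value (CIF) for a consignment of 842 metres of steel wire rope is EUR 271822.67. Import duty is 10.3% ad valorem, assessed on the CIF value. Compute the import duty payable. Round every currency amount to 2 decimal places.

Import duty: EUR 27997.74

Import duty = 271822.67 × 10.3% = 27997.74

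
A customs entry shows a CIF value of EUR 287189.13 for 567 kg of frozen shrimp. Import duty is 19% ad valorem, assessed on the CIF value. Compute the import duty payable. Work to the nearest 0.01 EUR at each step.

Import duty: EUR 54565.93

Import duty = 287189.13 × 19% = 54565.93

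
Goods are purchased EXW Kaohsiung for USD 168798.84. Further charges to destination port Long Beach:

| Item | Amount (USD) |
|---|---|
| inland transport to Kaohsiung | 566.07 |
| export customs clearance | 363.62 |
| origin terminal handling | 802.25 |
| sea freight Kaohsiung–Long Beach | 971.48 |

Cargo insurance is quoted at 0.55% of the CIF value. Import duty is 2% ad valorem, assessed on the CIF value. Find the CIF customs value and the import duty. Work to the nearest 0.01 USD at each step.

Let C be the CIF value. C = EXW price + pre-shipment costs + freight + 0.55% × C
C − 0.55% × C = 168798.84 + 566.07 + 363.62 + 802.25 + 971.48
0.9945 × C = 171502.26
C = 171502.26 / 0.9945 = 172450.74
Insurance premium = 0.55% × 172450.74 = 948.48
Import duty = 172450.74 × 2% = 3449.01

CIF value: USD 172450.74; import duty: USD 3449.01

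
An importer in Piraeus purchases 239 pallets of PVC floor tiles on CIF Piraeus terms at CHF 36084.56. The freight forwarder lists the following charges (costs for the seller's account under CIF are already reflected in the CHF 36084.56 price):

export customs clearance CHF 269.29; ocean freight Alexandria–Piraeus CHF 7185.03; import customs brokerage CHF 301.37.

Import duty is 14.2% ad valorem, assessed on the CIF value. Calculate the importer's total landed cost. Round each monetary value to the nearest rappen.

Total landed cost: CHF 41509.94

CIF: the seller pays costs through ocean freight and marine insurance to the destination port.
Already in the invoice (seller's account under CIF): export clearance, freight — exclude.
The CIF price already equals the CIF value: 36084.56
Import duty = 36084.56 × 14.2% = 5124.01
Buyer bears: brokerage 301.37 + duty 5124.01 = 5425.38
Landed cost = invoice 36084.56 + 5425.38 = 41509.94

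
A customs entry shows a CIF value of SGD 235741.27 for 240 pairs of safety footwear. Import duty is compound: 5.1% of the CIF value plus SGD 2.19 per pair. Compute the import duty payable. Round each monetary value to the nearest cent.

Ad valorem component: 235741.27 × 5.1% = 12022.80
Specific component: 240 × 2.19 = 525.60
Import duty = 12022.80 + 525.60 = 12548.40

Import duty: SGD 12548.40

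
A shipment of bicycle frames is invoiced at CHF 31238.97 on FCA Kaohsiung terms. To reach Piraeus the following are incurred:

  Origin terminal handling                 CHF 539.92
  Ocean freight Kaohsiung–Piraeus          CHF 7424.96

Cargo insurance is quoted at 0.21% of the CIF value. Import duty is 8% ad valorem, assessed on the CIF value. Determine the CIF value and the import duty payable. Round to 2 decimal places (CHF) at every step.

Let C be the CIF value. C = FCA price + pre-shipment costs + freight + 0.21% × C
C − 0.21% × C = 31238.97 + 539.92 + 7424.96
0.9979 × C = 39203.85
C = 39203.85 / 0.9979 = 39286.35
Insurance premium = 0.21% × 39286.35 = 82.50
Import duty = 39286.35 × 8% = 3142.91

CIF value: CHF 39286.35; import duty: CHF 3142.91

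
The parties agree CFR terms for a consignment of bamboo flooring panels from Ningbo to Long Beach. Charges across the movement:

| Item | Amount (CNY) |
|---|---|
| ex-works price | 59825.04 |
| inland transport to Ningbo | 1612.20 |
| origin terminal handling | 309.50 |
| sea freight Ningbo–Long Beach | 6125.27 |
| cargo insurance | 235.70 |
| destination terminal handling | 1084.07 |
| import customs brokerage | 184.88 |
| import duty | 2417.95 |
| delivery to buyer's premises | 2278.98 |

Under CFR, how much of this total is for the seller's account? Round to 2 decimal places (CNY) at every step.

Seller's account: CNY 67872.01

CFR: the seller pays costs through ocean freight to the destination port, but not insurance.
Seller's account: goods 59825.04 + inland to port 1612.20 + origin terminal 309.50 + freight 6125.27 = 67872.01
Buyer's account: insurance 235.70 + destination terminal 1084.07 + brokerage 184.88 + duty 2417.95 + delivery 2278.98 = 6201.58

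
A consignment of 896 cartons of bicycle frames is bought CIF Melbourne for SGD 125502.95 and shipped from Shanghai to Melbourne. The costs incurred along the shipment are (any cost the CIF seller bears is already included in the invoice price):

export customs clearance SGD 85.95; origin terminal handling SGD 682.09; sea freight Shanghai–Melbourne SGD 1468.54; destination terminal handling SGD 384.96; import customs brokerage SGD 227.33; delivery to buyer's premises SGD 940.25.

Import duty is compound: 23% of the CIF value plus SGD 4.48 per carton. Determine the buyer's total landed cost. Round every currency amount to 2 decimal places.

CIF: the seller pays costs through ocean freight and marine insurance to the destination port.
Already in the invoice (seller's account under CIF): export clearance, origin terminal, freight — exclude.
The CIF price already equals the CIF value: 125502.95
Ad valorem component: 125502.95 × 23% = 28865.68
Specific component: 896 × 4.48 = 4014.08
Import duty = 28865.68 + 4014.08 = 32879.76
Buyer bears: destination terminal 384.96 + brokerage 227.33 + delivery 940.25 + duty 32879.76 = 34432.30
Landed cost = invoice 125502.95 + 34432.30 = 159935.25

Total landed cost: SGD 159935.25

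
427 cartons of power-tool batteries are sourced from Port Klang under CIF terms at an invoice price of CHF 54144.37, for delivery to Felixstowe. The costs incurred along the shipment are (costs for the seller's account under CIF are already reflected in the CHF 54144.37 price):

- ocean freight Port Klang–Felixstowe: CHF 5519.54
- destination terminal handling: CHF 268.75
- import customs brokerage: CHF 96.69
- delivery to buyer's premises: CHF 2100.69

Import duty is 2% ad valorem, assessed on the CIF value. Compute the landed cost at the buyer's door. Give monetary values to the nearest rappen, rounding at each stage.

Total landed cost: CHF 57693.39

CIF: the seller pays costs through ocean freight and marine insurance to the destination port.
Already in the invoice (seller's account under CIF): freight — exclude.
The CIF price already equals the CIF value: 54144.37
Import duty = 54144.37 × 2% = 1082.89
Buyer bears: destination terminal 268.75 + brokerage 96.69 + delivery 2100.69 + duty 1082.89 = 3549.02
Landed cost = invoice 54144.37 + 3549.02 = 57693.39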